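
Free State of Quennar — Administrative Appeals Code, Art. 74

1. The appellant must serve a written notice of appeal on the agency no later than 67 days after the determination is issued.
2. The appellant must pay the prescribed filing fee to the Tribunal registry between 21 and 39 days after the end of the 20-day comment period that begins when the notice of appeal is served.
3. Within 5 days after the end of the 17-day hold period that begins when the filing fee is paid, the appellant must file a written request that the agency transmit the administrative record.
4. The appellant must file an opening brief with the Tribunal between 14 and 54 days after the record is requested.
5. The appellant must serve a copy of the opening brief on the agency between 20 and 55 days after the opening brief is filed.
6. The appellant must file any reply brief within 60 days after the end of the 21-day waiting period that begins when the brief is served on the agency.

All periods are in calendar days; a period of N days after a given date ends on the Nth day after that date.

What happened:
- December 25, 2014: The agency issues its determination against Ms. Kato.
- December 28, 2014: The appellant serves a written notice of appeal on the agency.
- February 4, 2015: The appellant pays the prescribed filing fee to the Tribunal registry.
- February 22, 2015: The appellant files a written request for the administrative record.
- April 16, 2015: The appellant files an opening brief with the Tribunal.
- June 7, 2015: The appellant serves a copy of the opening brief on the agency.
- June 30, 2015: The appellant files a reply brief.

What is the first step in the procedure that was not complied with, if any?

Step 2

(1) due by December 25, 2014 + 67 days = March 2, 2015; done December 28, 2014 — timely.
(2) the permitted window runs from January 17, 2015 + 21 = February 7, 2015 to January 17, 2015 + 39 = February 25, 2015; done February 4, 2015 — 3 days before the window opened.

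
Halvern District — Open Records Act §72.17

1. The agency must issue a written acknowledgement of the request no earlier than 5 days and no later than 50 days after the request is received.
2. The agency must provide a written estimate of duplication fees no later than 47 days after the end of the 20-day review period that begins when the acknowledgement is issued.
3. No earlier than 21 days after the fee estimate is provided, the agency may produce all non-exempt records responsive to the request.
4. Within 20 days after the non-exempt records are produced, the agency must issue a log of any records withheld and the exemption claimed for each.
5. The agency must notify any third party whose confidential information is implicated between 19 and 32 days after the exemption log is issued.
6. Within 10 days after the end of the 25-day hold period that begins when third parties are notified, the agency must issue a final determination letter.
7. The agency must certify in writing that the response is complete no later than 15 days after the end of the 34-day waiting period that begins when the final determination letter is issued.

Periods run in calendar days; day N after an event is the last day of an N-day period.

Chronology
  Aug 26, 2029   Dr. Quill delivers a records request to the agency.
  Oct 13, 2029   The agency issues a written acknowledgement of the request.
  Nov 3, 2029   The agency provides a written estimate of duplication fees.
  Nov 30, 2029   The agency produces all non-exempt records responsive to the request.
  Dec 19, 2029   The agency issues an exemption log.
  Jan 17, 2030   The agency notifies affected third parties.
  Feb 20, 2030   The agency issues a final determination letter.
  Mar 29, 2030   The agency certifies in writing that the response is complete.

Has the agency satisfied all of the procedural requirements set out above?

(1) the permitted window runs from Aug 26, 2029 + 5 = Aug 31, 2029 to Aug 26, 2029 + 50 = Oct 15, 2029; Oct 13, 2029 falls inside that range.
(2) due by Nov 2, 2029 + 47 days = Dec 19, 2029; Nov 3, 2029 is within that limit.
(3) permitted from Nov 3, 2029 + 21 days = Nov 24, 2029 onward; Nov 30, 2029 is on or after that date.
(4) due by Nov 30, 2029 + 20 days = Dec 20, 2029; Dec 19, 2029 is within that limit.
(5) the permitted window runs from Dec 19, 2029 + 19 = Jan 7, 2030 to Dec 19, 2029 + 32 = Jan 20, 2030; done Jan 17, 2030 — within the window.
(6) due by Feb 11, 2030 + 10 days = Feb 21, 2030; done Feb 20, 2030 — timely.
(7) due by Mar 26, 2030 + 15 days = Apr 10, 2030; done Mar 29, 2030 — timely.

Yes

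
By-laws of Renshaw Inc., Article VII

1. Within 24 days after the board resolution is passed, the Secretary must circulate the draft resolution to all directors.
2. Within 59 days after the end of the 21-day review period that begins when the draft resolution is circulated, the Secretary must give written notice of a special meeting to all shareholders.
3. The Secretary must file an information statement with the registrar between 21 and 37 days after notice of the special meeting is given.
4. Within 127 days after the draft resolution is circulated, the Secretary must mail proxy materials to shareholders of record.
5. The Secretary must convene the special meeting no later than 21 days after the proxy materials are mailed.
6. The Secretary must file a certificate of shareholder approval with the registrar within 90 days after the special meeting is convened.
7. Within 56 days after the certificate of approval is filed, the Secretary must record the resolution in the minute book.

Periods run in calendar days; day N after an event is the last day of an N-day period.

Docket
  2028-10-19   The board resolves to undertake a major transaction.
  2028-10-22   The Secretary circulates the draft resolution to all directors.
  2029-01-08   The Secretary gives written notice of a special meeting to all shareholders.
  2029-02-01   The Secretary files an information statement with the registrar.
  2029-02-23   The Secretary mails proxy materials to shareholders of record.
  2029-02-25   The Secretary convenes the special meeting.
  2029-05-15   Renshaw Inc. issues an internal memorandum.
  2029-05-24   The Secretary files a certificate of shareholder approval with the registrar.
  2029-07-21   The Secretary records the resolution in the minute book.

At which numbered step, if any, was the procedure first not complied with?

Step 7

Step 1: 24 days after 2028-10-19 (when the board resolution is passed) is 2028-11-12; 2028-10-22 is within that limit.
Step 2: 59 days after 2028-11-12 (end of the 21-day review period, which began when the draft resolution is circulated on 2028-10-22) is 2029-01-10; completed 2029-01-08, before the deadline.
Step 3: the window is 21–37 days after 2029-01-08 (when notice of the special meeting is given), so 2029-01-29 through 2029-02-14; done 2029-02-01, which is between those dates.
Step 4: 127 days after 2028-10-22 (when the draft resolution is circulated) is 2029-02-26; completed 2029-02-23, before the deadline.
Step 5: 21 days after 2029-02-23 (when the proxy materials are mailed) is 2029-03-16; completed 2029-02-25, before the deadline.
Step 6: 90 days after 2029-02-25 (when the special meeting is convened) is 2029-05-26; completed 2029-05-24, before the deadline.
Step 7: 56 days after 2029-05-24 (when the certificate of approval is filed) is 2029-07-19; not done until 2029-07-21, 2 days after the deadline.
That is the first point of non-compliance.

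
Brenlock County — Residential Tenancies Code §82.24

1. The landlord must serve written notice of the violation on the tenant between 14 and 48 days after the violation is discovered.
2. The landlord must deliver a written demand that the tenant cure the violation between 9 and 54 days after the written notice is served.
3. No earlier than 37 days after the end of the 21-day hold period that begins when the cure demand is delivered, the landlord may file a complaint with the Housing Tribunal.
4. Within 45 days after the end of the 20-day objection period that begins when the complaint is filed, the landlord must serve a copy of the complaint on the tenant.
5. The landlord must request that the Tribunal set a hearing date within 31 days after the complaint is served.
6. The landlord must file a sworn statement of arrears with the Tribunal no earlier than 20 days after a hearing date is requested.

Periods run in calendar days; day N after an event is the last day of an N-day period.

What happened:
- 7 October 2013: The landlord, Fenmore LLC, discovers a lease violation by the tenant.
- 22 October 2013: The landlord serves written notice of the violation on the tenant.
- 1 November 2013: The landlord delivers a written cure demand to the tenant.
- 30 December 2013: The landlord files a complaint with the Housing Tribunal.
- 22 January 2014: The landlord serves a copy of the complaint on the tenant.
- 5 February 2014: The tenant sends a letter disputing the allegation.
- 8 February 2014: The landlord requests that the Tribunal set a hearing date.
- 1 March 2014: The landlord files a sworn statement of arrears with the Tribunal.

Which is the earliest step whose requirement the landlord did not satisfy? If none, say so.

(1) the permitted window runs from 7 October 2013 + 14 = 21 October 2013 to 7 October 2013 + 48 = 24 November 2013; 22 October 2013 falls inside that range.
(2) the permitted window runs from 22 October 2013 + 9 = 31 October 2013 to 22 October 2013 + 54 = 15 December 2013; 1 November 2013 falls inside that range.
(3) permitted from 22 November 2013 + 37 days = 29 December 2013 onward; done 30 December 2013, after the minimum wait.
(4) due by 19 January 2014 + 45 days = 5 March 2014; 22 January 2014 is within that limit.
(5) due by 22 January 2014 + 31 days = 22 February 2014; 8 February 2014 is within that limit.
(6) permitted from 8 February 2014 + 20 days = 28 February 2014 onward; 1 March 2014 is on or after that date.

None — every step was satisfied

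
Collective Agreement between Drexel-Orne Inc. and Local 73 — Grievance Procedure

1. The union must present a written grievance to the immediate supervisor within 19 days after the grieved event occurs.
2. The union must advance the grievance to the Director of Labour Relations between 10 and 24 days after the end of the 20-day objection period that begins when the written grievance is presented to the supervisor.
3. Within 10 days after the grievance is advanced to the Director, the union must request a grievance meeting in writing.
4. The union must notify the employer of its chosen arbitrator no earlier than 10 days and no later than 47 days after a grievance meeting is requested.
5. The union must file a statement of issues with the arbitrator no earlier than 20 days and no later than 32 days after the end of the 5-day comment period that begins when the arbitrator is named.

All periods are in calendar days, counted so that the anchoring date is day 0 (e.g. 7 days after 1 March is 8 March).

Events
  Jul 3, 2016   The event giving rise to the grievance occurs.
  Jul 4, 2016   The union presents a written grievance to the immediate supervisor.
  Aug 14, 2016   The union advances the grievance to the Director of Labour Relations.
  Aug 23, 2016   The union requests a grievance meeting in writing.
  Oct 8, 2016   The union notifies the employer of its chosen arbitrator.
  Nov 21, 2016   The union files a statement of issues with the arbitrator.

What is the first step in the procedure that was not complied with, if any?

Step 5

Step 1 — counting 19 days from Jul 3, 2016 (when the grieved event occurs) gives a deadline of Jul 22, 2016; done Jul 4, 2016 — timely.
Step 2 — 10 and 24 days from Jul 24, 2016 (end of the 20-day objection period, which began when the written grievance is presented to the supervisor on Jul 4, 2016) are Aug 3, 2016 and Aug 17, 2016 respectively; done Aug 14, 2016 — within the window.
Step 3 — counting 10 days from Aug 14, 2016 (when the grievance is advanced to the Director) gives a deadline of Aug 24, 2016; completed Aug 23, 2016, before the deadline.
Step 4 — 10 and 47 days from Aug 23, 2016 (when a grievance meeting is requested) are Sep 2, 2016 and Oct 9, 2016 respectively; done Oct 8, 2016, which is between those dates.
Step 5 — 20 and 32 days from Oct 13, 2016 (end of the 5-day comment period, which began when the arbitrator is named on Oct 8, 2016) are Nov 2, 2016 and Nov 14, 2016 respectively; done Nov 21, 2016 — 7 days after the window closed.
The procedure was therefore not followed at step 5.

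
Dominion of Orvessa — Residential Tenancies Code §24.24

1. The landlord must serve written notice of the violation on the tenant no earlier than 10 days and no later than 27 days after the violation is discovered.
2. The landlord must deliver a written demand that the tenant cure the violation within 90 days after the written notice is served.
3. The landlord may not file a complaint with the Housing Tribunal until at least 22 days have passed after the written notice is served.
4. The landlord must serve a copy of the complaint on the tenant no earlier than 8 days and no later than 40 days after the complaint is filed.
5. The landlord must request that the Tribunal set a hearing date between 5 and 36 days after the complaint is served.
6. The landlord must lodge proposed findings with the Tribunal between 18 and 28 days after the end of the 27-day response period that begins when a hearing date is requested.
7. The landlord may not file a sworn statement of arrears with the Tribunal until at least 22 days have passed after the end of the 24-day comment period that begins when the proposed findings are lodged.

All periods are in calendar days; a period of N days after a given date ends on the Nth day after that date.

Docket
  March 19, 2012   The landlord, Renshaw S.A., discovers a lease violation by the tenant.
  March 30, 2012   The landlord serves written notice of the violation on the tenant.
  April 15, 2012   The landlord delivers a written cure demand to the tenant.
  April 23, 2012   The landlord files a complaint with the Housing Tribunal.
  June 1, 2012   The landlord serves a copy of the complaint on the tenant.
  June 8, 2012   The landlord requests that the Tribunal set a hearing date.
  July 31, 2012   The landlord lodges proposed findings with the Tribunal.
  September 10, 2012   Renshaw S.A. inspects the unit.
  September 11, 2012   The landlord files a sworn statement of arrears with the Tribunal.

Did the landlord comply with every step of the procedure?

Step 1 — 10 and 27 days from March 19, 2012 (when the violation is discovered) are March 29, 2012 and April 15, 2012 respectively; done March 30, 2012 — within the window.
Step 2 — counting 90 days from March 30, 2012 (when the written notice is served) gives a deadline of June 28, 2012; April 15, 2012 is within that limit.
Step 3 — must wait 22 days from March 30, 2012 (when the written notice is served), so not before April 21, 2012; April 23, 2012 is on or after that date.
Step 4 — 8 and 40 days from April 23, 2012 (when the complaint is filed) are May 1, 2012 and June 2, 2012 respectively; done June 1, 2012 — within the window.
Step 5 — 5 and 36 days from June 1, 2012 (when the complaint is served) are June 6, 2012 and July 7, 2012 respectively; done June 8, 2012 — within the window.
Step 6 — 18 and 28 days from July 5, 2012 (end of the 27-day response period, which began when a hearing date is requested on June 8, 2012) are July 23, 2012 and August 2, 2012 respectively; July 31, 2012 falls inside that range.
Step 7 — must wait 22 days from August 24, 2012 (end of the 24-day comment period, which began when the proposed findings are lodged on July 31, 2012), so not before September 15, 2012; acted on September 11, 2012, 4 days prematurely.

No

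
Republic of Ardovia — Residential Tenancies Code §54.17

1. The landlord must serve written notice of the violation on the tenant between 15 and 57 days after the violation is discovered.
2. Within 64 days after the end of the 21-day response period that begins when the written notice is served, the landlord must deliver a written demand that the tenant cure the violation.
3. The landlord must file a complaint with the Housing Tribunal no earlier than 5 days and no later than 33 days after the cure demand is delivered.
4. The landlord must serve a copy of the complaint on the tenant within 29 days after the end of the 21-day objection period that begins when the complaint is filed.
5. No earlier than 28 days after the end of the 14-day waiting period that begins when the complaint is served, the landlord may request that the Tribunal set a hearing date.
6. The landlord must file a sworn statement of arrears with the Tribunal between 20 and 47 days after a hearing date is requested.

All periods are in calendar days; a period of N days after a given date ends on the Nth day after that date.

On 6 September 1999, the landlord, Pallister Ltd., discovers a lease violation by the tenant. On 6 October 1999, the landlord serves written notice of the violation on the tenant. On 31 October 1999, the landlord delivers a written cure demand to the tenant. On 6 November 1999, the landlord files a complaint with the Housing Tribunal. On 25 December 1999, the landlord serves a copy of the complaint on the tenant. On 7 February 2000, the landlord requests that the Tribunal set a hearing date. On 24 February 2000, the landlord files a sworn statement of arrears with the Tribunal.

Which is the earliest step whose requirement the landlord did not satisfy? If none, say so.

(1) the permitted window runs from 6 September 1999 + 15 = 21 September 1999 to 6 September 1999 + 57 = 2 November 1999; done 6 October 1999 — within the window.
(2) due by 27 October 1999 + 64 days = 30 December 1999; 31 October 1999 is within that limit.
(3) the permitted window runs from 31 October 1999 + 5 = 5 November 1999 to 31 October 1999 + 33 = 3 December 1999; done 6 November 1999, which is between those dates.
(4) due by 27 November 1999 + 29 days = 26 December 1999; done 25 December 1999 — timely.
(5) permitted from 8 January 2000 + 28 days = 5 February 2000 onward; done 7 February 2000 — permitted.
(6) the permitted window runs from 7 February 2000 + 20 = 27 February 2000 to 7 February 2000 + 47 = 25 March 2000; done 24 February 2000 — 3 days before the window opened.

Step 6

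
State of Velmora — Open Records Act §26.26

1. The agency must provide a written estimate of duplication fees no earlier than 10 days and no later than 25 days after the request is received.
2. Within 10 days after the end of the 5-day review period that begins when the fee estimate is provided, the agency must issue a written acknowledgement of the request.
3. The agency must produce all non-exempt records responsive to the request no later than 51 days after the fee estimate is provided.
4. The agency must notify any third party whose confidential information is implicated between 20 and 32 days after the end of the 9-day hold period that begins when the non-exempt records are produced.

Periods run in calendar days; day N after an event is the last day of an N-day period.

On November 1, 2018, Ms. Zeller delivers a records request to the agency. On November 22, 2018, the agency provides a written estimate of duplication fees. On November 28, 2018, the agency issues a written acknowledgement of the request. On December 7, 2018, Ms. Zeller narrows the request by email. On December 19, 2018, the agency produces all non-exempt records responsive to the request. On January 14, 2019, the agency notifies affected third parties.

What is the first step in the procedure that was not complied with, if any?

Step 4

Step 1: the window is 10–25 days after November 1, 2018 (when the request is received), so November 11, 2018 through November 26, 2018; done November 22, 2018, which is between those dates.
Step 2: 10 days after November 27, 2018 (end of the 5-day review period, which began when the fee estimate is provided on November 22, 2018) is December 7, 2018; completed November 28, 2018, before the deadline.
Step 3: 51 days after November 22, 2018 (when the fee estimate is provided) is January 12, 2019; December 19, 2018 is within that limit.
Step 4: the window is 20–32 days after December 28, 2018 (end of the 9-day hold period, which began when the non-exempt records are produced on December 19, 2018), so January 17, 2019 through January 29, 2019; January 14, 2019 is 3 days too early.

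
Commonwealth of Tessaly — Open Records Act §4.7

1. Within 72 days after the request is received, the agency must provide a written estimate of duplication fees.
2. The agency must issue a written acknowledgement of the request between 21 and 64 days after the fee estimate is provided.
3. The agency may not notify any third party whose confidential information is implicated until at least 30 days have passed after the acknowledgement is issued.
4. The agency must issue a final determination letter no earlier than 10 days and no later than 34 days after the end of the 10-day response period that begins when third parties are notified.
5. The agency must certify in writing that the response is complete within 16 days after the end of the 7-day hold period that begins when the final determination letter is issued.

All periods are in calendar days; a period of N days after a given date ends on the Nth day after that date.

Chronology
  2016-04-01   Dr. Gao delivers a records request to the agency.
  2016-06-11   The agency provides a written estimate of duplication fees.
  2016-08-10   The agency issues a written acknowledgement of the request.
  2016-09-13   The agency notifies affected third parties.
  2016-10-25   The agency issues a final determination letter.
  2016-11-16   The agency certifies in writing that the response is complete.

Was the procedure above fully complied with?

Step 1 — counting 72 days from 2016-04-01 (when the request is received) gives a deadline of 2016-06-12; completed 2016-06-11, before the deadline.
Step 2 — 21 and 64 days from 2016-06-11 (when the fee estimate is provided) are 2016-07-02 and 2016-08-14 respectively; 2016-08-10 falls inside that range.
Step 3 — must wait 30 days from 2016-08-10 (when the acknowledgement is issued), so not before 2016-09-09; 2016-09-13 is on or after that date.
Step 4 — 10 and 34 days from 2016-09-23 (end of the 10-day response period, which began when third parties are notified on 2016-09-13) are 2016-10-03 and 2016-10-27 respectively; done 2016-10-25 — within the window.
Step 5 — counting 16 days from 2016-11-01 (end of the 7-day hold period, which began when the final determination letter is issued on 2016-10-25) gives a deadline of 2016-11-17; 2016-11-16 is within that limit.

Yes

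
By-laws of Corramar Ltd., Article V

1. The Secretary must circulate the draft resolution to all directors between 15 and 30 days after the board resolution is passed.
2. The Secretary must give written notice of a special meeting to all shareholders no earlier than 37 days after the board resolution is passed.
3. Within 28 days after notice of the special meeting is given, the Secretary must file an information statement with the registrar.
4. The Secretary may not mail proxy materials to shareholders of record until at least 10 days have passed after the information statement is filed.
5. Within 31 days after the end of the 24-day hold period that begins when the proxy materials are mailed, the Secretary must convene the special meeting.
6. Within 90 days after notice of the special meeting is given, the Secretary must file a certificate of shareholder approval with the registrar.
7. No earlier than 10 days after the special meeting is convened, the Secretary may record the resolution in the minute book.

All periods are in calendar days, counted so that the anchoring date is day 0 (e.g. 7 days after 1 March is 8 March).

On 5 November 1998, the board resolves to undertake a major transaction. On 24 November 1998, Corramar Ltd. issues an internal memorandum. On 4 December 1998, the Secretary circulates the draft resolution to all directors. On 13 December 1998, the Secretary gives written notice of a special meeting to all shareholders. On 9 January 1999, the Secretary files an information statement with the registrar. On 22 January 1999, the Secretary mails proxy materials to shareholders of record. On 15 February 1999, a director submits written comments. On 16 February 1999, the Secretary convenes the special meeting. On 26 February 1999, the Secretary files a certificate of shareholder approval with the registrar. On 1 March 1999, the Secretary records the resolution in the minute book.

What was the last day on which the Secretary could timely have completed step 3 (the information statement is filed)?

Step 3 runs from 13 December 1998, when notice of the special meeting is given. 28 days after 13 December 1998 is 10 January 1999.

10 January 1999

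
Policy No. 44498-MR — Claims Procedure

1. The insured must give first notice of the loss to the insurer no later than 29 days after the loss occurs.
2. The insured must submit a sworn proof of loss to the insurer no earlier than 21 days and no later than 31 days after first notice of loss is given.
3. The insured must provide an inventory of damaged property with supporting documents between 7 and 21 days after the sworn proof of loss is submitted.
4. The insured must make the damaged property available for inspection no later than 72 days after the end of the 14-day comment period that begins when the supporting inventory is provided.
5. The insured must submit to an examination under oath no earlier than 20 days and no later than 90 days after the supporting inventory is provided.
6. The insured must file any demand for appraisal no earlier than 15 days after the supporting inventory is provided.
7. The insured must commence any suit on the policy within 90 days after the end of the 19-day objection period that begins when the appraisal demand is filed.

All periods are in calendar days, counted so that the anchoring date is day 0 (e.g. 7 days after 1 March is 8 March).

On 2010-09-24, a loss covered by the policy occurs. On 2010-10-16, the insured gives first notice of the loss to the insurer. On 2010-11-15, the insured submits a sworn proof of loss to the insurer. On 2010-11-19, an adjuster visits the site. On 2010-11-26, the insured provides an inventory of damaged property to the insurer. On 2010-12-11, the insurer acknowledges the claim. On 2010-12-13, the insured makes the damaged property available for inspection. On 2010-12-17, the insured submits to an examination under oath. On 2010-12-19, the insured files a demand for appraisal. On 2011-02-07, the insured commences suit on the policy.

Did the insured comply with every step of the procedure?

Yes

Step 1 — counting 29 days from 2010-09-24 (when the loss occurs) gives a deadline of 2010-10-23; completed 2010-10-16, before the deadline.
Step 2 — 21 and 31 days from 2010-10-16 (when first notice of loss is given) are 2010-11-06 and 2010-11-16 respectively; done 2010-11-15, which is between those dates.
Step 3 — 7 and 21 days from 2010-11-15 (when the sworn proof of loss is submitted) are 2010-11-22 and 2010-12-06 respectively; done 2010-11-26 — within the window.
Step 4 — counting 72 days from 2010-12-10 (end of the 14-day comment period, which began when the supporting inventory is provided on 2010-11-26) gives a deadline of 2011-02-20; 2010-12-13 is within that limit.
Step 5 — 20 and 90 days from 2010-11-26 (when the supporting inventory is provided) are 2010-12-16 and 2011-02-24 respectively; done 2010-12-17, which is between those dates.
Step 6 — must wait 15 days from 2010-11-26 (when the supporting inventory is provided), so not before 2010-12-11; 2010-12-19 is on or after that date.
Step 7 — counting 90 days from 2011-01-07 (end of the 19-day objection period, which began when the appraisal demand is filed on 2010-12-19) gives a deadline of 2011-04-07; completed 2011-02-07, before the deadline.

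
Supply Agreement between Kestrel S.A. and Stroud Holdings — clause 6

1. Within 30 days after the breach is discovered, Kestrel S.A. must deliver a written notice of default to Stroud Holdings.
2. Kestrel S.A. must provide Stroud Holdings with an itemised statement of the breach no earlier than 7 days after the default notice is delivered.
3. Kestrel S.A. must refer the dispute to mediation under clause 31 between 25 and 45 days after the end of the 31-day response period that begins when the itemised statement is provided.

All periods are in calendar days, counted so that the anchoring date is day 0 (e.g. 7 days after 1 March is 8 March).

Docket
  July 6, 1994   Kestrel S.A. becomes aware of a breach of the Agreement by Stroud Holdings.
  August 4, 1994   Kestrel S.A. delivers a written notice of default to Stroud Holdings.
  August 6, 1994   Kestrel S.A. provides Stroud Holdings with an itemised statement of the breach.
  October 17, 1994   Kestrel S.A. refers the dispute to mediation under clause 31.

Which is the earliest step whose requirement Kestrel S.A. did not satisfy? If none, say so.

Step 2

(1) due by July 6, 1994 + 30 days = August 5, 1994; completed August 4, 1994, before the deadline.
(2) permitted from August 4, 1994 + 7 days = August 11, 1994 onward; acted on August 6, 1994, 5 days prematurely.
No need to go further; step 2 was not satisfied.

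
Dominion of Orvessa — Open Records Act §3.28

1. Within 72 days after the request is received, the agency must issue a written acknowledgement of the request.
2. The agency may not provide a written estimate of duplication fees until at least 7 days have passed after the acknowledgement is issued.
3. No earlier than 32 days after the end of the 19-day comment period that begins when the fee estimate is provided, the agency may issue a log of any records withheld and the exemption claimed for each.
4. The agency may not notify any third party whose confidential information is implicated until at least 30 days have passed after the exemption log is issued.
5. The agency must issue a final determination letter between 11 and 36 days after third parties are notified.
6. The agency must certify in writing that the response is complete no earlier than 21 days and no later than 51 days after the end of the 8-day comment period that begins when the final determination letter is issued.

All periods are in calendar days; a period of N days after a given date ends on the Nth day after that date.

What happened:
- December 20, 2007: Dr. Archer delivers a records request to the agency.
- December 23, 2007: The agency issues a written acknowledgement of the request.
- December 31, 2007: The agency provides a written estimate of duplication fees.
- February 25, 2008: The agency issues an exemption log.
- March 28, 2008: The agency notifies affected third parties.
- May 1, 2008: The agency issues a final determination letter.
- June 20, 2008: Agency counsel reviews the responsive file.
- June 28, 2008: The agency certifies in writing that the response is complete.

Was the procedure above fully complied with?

Yes

(1) due by December 20, 2007 + 72 days = March 1, 2008; completed December 23, 2007, before the deadline.
(2) permitted from December 23, 2007 + 7 days = December 30, 2007 onward; done December 31, 2007 — permitted.
(3) permitted from January 19, 2008 + 32 days = February 20, 2008 onward; done February 25, 2008, after the minimum wait.
(4) permitted from February 25, 2008 + 30 days = March 26, 2008 onward; done March 28, 2008 — permitted.
(5) the permitted window runs from March 28, 2008 + 11 = April 8, 2008 to March 28, 2008 + 36 = May 3, 2008; done May 1, 2008, which is between those dates.
(6) the permitted window runs from May 9, 2008 + 21 = May 30, 2008 to May 9, 2008 + 51 = June 29, 2008; done June 28, 2008 — within the window.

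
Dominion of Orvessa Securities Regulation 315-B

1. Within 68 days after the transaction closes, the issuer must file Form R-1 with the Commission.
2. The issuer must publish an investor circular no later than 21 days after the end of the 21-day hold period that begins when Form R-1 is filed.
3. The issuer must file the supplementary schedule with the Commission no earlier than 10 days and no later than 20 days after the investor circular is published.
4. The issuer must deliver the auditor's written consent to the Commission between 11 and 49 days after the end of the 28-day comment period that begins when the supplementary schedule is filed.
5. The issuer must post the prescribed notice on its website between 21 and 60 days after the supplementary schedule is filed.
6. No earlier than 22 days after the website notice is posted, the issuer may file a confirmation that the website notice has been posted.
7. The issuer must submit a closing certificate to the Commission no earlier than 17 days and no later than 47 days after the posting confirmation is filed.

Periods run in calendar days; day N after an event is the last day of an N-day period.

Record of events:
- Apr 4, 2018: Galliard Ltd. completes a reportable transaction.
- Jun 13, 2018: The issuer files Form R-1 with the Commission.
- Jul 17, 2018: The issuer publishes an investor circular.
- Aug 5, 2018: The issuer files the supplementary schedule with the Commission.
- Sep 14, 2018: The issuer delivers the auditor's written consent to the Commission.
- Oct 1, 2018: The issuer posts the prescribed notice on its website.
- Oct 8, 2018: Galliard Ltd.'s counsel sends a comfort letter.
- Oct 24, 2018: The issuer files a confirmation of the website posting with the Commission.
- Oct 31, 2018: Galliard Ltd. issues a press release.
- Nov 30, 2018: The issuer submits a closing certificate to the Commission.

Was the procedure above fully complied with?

Step 1: 68 days after Apr 4, 2018 (when the transaction closes) is Jun 11, 2018; Jun 13, 2018 misses that deadline by 2 days.
That is the first point of non-compliance.

No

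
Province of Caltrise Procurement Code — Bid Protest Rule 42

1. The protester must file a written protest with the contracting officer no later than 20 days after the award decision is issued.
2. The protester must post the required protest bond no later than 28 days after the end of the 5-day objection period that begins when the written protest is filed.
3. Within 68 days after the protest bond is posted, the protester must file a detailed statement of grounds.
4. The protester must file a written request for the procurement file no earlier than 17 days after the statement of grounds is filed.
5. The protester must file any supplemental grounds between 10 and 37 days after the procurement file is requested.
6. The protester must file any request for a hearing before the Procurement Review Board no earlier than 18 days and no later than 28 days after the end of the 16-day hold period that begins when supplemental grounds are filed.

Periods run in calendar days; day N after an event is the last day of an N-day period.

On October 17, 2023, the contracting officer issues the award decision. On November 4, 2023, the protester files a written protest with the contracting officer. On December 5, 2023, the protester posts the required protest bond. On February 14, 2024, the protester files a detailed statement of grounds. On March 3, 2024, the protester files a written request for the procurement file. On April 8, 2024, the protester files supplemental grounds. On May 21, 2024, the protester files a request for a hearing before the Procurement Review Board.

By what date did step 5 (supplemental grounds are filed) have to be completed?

Step 5 runs from March 3, 2024, when the procurement file is requested. The window is 10–37 days after March 3, 2024; it closes on April 9, 2024.

April 9, 2024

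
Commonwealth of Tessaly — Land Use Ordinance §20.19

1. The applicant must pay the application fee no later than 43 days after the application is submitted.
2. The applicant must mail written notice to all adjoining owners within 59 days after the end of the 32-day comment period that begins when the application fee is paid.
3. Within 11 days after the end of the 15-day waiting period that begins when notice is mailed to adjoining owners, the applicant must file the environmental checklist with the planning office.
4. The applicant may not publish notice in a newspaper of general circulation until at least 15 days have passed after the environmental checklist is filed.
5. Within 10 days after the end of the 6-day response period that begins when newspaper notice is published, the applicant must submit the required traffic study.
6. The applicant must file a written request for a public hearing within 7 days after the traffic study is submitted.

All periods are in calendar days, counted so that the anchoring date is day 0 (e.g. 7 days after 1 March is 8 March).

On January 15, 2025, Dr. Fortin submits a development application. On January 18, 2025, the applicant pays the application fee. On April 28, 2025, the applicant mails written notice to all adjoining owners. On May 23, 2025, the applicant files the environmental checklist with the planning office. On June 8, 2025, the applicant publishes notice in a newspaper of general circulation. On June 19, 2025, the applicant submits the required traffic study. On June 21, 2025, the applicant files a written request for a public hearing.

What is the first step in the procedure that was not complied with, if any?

Step 2

(1) due by January 15, 2025 + 43 days = February 27, 2025; done January 18, 2025 — timely.
(2) due by February 19, 2025 + 59 days = April 19, 2025; not done until April 28, 2025, 9 days after the deadline.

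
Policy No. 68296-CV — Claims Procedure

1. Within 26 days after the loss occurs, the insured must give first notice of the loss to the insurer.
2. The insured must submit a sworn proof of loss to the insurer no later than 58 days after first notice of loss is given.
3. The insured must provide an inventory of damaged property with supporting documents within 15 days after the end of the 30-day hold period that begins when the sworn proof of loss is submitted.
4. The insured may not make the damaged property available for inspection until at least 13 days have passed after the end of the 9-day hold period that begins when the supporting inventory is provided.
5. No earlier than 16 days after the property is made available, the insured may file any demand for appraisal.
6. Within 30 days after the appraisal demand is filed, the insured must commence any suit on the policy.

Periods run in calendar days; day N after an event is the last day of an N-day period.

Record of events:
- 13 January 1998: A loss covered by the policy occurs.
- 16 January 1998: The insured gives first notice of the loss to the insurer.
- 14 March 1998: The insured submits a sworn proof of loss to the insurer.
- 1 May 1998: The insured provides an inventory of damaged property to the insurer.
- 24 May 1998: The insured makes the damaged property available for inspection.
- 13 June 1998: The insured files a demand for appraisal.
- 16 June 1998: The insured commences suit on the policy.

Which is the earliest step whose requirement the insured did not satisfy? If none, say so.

Step 3

(1) due by 13 January 1998 + 26 days = 8 February 1998; completed 16 January 1998, before the deadline.
(2) due by 16 January 1998 + 58 days = 15 March 1998; done 14 March 1998 — timely.
(3) due by 13 April 1998 + 15 days = 28 April 1998; not done until 1 May 1998, 3 days after the deadline.
The analysis stops there.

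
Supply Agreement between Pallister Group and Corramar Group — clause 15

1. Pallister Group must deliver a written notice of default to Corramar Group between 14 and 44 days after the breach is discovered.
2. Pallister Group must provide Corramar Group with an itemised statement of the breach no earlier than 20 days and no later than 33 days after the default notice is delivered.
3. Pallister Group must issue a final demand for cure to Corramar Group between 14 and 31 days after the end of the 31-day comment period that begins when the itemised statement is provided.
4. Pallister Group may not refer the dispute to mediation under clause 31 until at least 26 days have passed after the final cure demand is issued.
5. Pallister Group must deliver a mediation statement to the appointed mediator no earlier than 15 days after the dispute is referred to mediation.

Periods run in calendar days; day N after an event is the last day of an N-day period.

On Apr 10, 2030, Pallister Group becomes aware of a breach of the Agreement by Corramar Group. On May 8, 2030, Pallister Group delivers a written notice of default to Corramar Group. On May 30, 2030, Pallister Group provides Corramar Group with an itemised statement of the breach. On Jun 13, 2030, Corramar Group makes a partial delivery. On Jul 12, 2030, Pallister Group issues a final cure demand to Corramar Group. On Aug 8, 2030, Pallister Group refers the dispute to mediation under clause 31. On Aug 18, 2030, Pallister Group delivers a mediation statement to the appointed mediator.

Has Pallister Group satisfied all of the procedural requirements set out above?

No

Step 1: the window is 14–44 days after Apr 10, 2030 (when the breach is discovered), so Apr 24, 2030 through May 24, 2030; May 8, 2030 falls inside that range.
Step 2: the window is 20–33 days after May 8, 2030 (when the default notice is delivered), so May 28, 2030 through Jun 10, 2030; May 30, 2030 falls inside that range.
Step 3: the window is 14–31 days after Jun 30, 2030 (end of the 31-day comment period, which began when the itemised statement is provided on May 30, 2030), so Jul 14, 2030 through Jul 31, 2030; Jul 12, 2030 is 2 days too early.
Later steps need not be reached.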